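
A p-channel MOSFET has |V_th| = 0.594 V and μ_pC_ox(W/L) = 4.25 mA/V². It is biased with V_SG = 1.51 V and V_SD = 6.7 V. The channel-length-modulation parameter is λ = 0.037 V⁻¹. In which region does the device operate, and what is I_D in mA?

Saturation; I_D = 2.22 mA

V_ov = V_SG − |V_th| = 1.51 − 0.594 = 0.916 V.
Since V_SD = 6.7 V ≥ V_ov = 0.916 V, the device is in saturation.
I_D = ½ k_p V_ov² (1 + λ V_SD) = 0.5 × 4.25 × 0.916² × (1 + 0.037 × 6.7) = 2.22 mA.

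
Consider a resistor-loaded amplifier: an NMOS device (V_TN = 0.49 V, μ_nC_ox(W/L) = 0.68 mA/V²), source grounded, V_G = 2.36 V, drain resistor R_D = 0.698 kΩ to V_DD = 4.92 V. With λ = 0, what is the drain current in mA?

I_D = 1.19 mA

V_GS = V_G = 2.36 V, so V_ov = 2.36 − 0.49 = 1.87 V.
Assume saturation: I_D = ½ k_n V_ov² = 0.5 × 0.68 × 1.87² = 1.19 mA, giving V_DS = V_DD − I_D R_D = 4.92 − 1.19 × 0.698 = 4.09 V.
V_DS = 4.09 V ≥ V_ov = 1.87 V, confirming saturation.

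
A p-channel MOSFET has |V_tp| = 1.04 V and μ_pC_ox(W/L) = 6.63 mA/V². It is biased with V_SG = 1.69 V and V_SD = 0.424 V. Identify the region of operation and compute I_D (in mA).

V_ov = V_SG − |V_tp| = 1.69 − 1.04 = 0.65 V.
Since V_SD = 0.424 V < V_ov = 0.65 V, the device is in the triode region.
I_D = k_p [V_ov · V_SD − ½ V_SD²] = 6.63 × [0.65 × 0.424 − 0.5 × 0.424²] = 1.23 mA.

Triode; I_D = 1.23 mA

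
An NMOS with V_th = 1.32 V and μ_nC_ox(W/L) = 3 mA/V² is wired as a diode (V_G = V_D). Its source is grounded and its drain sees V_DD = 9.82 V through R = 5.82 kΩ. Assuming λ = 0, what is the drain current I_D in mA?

I_D = 1.30 mA

With gate tied to drain, V_GS = V_DS ≥ V_GS − V_th, so the device is in saturation.
KCL at the drain: ½ k_n (V_GS − V_th)² = (V_DD − V_GS)/R.
Let x = V_GS − 1.32. Then 8.73 x² + x − 8.5 = 0, giving x = 0.931 V (positive root), so V_GS = 2.25 V.
I_D = (V_DD − V_GS)/R = (9.82 − 2.25) / 5.82 = 1.3 mA.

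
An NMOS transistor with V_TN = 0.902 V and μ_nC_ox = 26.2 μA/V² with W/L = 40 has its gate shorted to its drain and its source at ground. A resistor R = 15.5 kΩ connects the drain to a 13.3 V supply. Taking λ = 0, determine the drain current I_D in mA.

With gate tied to drain, V_GS = V_DS ≥ V_GS − V_TN, so the device is in saturation.
k_n = μ_nC_ox · (W/L) = 1.048 mA/V².
KCL at the drain: ½ k_n (V_GS − V_TN)² = (V_DD − V_GS)/R.
Let x = V_GS − 0.902. Then 8.12 x² + x − 12.4 = 0, giving x = 1.18 V (positive root), so V_GS = 2.08 V.
I_D = (V_DD − V_GS)/R = (13.3 − 2.08) / 15.5 = 0.724 mA.

I_D = 0.724 mA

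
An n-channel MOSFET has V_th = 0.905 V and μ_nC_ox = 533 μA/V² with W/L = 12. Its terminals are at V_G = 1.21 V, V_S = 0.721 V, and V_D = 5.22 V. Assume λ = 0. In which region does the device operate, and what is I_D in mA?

V_GS = V_G − V_S = 1.21 − 0.721 = 0.489 V; V_DS = V_D − V_S = 5.22 − 0.721 = 4.5 V.
V_GS = 0.489 V < V_th = 0.905 V, so the transistor is in cutoff.

Cutoff; I_D = 0 mA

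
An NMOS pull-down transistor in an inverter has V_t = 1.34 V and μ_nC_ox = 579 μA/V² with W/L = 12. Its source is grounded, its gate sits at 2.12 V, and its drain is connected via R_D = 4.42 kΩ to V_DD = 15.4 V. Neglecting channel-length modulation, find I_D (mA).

V_GS = V_G = 2.12 V, so V_ov = 2.12 − 1.34 = 0.78 V.
k_n = μ_nC_ox · (W/L) = 6.948 mA/V².
Assume saturation: I_D = ½ k_n V_ov² = 0.5 × 6.948 × 0.78² = 2.11 mA, giving V_DS = V_DD − I_D R_D = 15.4 − 2.11 × 4.42 = 6.06 V.
V_DS = 6.06 V ≥ V_ov = 0.78 V, confirming saturation.

I_D = 2.11 mA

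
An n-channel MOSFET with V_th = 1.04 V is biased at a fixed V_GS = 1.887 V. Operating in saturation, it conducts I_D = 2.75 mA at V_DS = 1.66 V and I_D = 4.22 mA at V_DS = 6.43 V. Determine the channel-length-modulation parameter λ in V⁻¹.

λ = 0.138 V⁻¹

With V_GS fixed, I_D ∝ (1 + λ V_DS) in saturation, so I_D2/I_D1 = (1 + λ V_DS2)/(1 + λ V_DS1).
4.22/2.75 = 1.535 = (1 + 6.43 λ)/(1 + 1.66 λ).
Solving: λ (I_D1 V_DS2 − I_D2 V_DS1) = I_D2 − I_D1, so λ = (4.22 − 2.75) / (2.75 × 6.43 − 4.22 × 1.66) = 1.47 / 10.7 = 0.138 V⁻¹.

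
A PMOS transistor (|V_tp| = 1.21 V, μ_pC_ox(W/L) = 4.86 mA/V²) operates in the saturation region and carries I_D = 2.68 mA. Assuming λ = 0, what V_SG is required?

V_SG = 2.26 V

In saturation I_D = ½ k_p (V_SG − |V_tp|)², so V_SG − |V_tp| = √(2 I_D / k_p) = √(2 × 2.68 / 4.86) = 1.05 V.
V_SG = 1.21 + 1.05 = 2.26 V.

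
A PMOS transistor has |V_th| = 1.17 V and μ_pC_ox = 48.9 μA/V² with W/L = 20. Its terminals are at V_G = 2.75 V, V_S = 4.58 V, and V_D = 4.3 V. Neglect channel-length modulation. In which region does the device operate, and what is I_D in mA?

Triode; I_D = 0.142 mA

V_SG = V_S − V_G = 4.58 − 2.75 = 1.83 V; V_SD = V_S − V_D = 4.58 − 4.3 = 0.28 V.
k_p = μ_pC_ox · (W/L) = 0.978 mA/V².
V_ov = V_SG − |V_th| = 1.83 − 1.17 = 0.66 V.
Since V_SD = 0.28 V < V_ov = 0.66 V, the device is in the triode region.
I_D = k_p [V_ov · V_SD − ½ V_SD²] = 0.978 × [0.66 × 0.28 − 0.5 × 0.28²] = 0.142 mA.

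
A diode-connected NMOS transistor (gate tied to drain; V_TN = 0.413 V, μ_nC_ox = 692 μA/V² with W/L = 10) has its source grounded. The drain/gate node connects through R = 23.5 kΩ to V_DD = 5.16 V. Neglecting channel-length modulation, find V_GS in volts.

V_GS = 0.649 V

With gate tied to drain, V_GS = V_DS ≥ V_GS − V_TN, so the device is in saturation.
k_n = μ_nC_ox · (W/L) = 6.92 mA/V².
KCL at the drain: ½ k_n (V_GS − V_TN)² = (V_DD − V_GS)/R.
Let x = V_GS − 0.413. Then 81.3 x² + x − 4.747 = 0, giving x = 0.236 V (positive root), so V_GS = 0.649 V.
I_D = (V_DD − V_GS)/R = (5.16 − 0.649) / 23.5 = 0.192 mA.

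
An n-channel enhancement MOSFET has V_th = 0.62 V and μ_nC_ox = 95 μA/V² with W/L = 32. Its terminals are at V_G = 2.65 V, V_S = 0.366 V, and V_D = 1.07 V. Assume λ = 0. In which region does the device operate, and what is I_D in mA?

V_GS = V_G − V_S = 2.65 − 0.366 = 2.28 V; V_DS = V_D − V_S = 1.07 − 0.366 = 0.704 V.
k_n = μ_nC_ox · (W/L) = 3.04 mA/V².
V_ov = V_GS − V_th = 2.28 − 0.62 = 1.66 V.
Since V_DS = 0.704 V < V_ov = 1.66 V, the device is in the triode region.
I_D = k_n [V_ov · V_DS − ½ V_DS²] = 3.04 × [1.66 × 0.704 − 0.5 × 0.704²] = 2.81 mA.

Triode; I_D = 2.81 mA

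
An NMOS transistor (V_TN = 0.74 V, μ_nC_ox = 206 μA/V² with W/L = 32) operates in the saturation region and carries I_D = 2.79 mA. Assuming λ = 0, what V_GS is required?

V_GS = 1.66 V

k_n = μ_nC_ox · (W/L) = 6.592 mA/V².
In saturation I_D = ½ k_n (V_GS − V_TN)², so V_GS − V_TN = √(2 I_D / k_n) = √(2 × 2.79 / 6.592) = 0.92 V.
V_GS = 0.74 + 0.92 = 1.66 V.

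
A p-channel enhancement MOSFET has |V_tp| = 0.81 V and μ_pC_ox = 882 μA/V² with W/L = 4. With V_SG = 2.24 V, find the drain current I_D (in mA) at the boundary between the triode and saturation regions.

I_D = 3.61 mA

At the boundary V_SD = V_ov = V_SG − |V_tp| = 2.24 − 0.81 = 1.43 V.
k_p = μ_pC_ox · (W/L) = 3.528 mA/V².
I_D = ½ k_p V_ov² = 0.5 × 3.528 × 1.43² = 3.61 mA.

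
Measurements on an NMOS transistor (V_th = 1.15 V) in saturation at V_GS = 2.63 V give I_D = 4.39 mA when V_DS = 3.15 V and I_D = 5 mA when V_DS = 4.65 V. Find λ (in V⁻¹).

λ = 0.131 V⁻¹

With V_GS fixed, I_D ∝ (1 + λ V_DS) in saturation, so I_D2/I_D1 = (1 + λ V_DS2)/(1 + λ V_DS1).
5/4.39 = 1.139 = (1 + 4.65 λ)/(1 + 3.15 λ).
Solving: λ (I_D1 V_DS2 − I_D2 V_DS1) = I_D2 − I_D1, so λ = (5 − 4.39) / (4.39 × 4.65 − 5 × 3.15) = 0.61 / 4.66 = 0.131 V⁻¹.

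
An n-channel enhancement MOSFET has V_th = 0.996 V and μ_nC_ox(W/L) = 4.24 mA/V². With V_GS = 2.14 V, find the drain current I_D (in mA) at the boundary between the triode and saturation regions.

I_D = 2.77 mA

At the boundary V_DS = V_ov = V_GS − V_th = 2.14 − 0.996 = 1.14 V.
I_D = ½ k_n V_ov² = 0.5 × 4.24 × 1.14² = 2.77 mA.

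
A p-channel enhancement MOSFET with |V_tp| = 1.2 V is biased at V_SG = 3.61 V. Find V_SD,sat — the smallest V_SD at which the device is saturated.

The boundary between triode and saturation is V_SD = V_SG − |V_tp| = V_ov.
V_ov = 3.61 − 1.2 = 2.41 V.

V_SD,sat = 2.41 V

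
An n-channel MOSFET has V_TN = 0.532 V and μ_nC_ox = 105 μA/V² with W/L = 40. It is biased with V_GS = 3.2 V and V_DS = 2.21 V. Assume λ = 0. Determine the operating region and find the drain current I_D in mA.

Triode; I_D = 14.5 mA

k_n = μ_nC_ox · (W/L) = 4.2 mA/V².
V_ov = V_GS − V_TN = 3.2 − 0.532 = 2.67 V.
Since V_DS = 2.21 V < V_ov = 2.67 V, the device is in the triode region.
I_D = k_n [V_ov · V_DS − ½ V_DS²] = 4.2 × [2.67 × 2.21 − 0.5 × 2.21²] = 14.5 mA.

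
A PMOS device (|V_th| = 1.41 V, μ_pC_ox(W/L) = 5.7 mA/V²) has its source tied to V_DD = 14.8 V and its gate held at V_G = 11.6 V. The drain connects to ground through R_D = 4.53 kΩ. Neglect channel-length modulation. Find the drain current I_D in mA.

V_SG = V_DD − V_G = 14.8 − 11.6 = 3.2 V, so V_ov = 3.2 − 1.41 = 1.79 V.
Assume saturation: I_D = ½ k_p V_ov² = 0.5 × 5.7 × 1.79² = 9.13 mA, giving V_SD = V_DD − I_D R_D = 14.8 − 9.13 × 4.53 = -26.6 V.
But -26.6 V < V_ov = 1.79 V, so the device is actually in triode.
In triode I_D = k_p[V_ov V_SD − ½ V_SD²] and I_D = (V_DD − V_SD)/R_D. Equating: 12.9 V_SD² − 47.22 V_SD + 14.8 = 0, giving V_SD = 0.346 V (the root below V_ov).
I_D = (14.8 − 0.346) / 4.53 = 3.19 mA.

I_D = 3.19 mA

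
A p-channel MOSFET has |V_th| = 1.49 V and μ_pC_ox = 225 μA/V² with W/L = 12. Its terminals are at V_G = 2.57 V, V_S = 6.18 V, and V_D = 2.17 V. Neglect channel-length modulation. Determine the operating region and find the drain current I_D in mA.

V_SG = V_S − V_G = 6.18 − 2.57 = 3.61 V; V_SD = V_S − V_D = 6.18 − 2.17 = 4.01 V.
k_p = μ_pC_ox · (W/L) = 2.7 mA/V².
V_ov = V_SG − |V_th| = 3.61 − 1.49 = 2.12 V.
Since V_SD = 4.01 V ≥ V_ov = 2.12 V, the device is in saturation.
I_D = ½ k_p V_ov² = 0.5 × 2.7 × 2.12² = 6.07 mA.

Saturation; I_D = 6.07 mA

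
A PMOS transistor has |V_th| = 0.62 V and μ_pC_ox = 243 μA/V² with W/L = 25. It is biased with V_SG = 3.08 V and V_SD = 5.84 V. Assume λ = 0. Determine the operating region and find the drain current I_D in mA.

k_p = μ_pC_ox · (W/L) = 6.075 mA/V².
V_ov = V_SG − |V_th| = 3.08 − 0.62 = 2.46 V.
Since V_SD = 5.84 V ≥ V_ov = 2.46 V, the device is in saturation.
I_D = ½ k_p V_ov² = 0.5 × 6.075 × 2.46² = 18.4 mA.

Saturation; I_D = 18.4 mA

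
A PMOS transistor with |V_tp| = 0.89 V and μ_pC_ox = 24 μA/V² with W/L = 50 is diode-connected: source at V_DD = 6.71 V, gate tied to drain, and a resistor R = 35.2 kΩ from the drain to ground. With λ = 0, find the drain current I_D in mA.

I_D = 0.151 mA

With gate tied to drain, V_SG = V_SD ≥ V_SG − |V_tp|, so the device is in saturation.
k_p = μ_pC_ox · (W/L) = 1.2 mA/V².
KCL at the drain: ½ k_p (V_SG − |V_tp|)² = (V_DD − V_SG)/R.
Let x = V_SG − 0.89. Then 21.1 x² + x − 5.82 = 0, giving x = 0.502 V (positive root), so V_SG = 1.39 V.
I_D = (V_DD − V_SG)/R = (6.71 − 1.39) / 35.2 = 0.151 mA.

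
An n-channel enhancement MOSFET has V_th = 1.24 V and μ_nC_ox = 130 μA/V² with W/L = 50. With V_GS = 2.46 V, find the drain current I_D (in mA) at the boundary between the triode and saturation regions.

I_D = 4.84 mA

At the boundary V_DS = V_ov = V_GS − V_th = 2.46 − 1.24 = 1.22 V.
k_n = μ_nC_ox · (W/L) = 6.5 mA/V².
I_D = ½ k_n V_ov² = 0.5 × 6.5 × 1.22² = 4.84 mA.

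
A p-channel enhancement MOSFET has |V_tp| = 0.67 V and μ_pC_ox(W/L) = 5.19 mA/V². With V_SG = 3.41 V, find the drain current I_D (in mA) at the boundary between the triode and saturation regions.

At the boundary V_SD = V_ov = V_SG − |V_tp| = 3.41 − 0.67 = 2.74 V.
I_D = ½ k_p V_ov² = 0.5 × 5.19 × 2.74² = 19.5 mA.

I_D = 19.5 mA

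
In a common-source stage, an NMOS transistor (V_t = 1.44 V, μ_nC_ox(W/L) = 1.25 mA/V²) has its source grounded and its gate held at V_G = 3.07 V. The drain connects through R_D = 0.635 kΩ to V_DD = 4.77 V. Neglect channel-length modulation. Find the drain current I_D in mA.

I_D = 1.66 mA

V_GS = V_G = 3.07 V, so V_ov = 3.07 − 1.44 = 1.63 V.
Assume saturation: I_D = ½ k_n V_ov² = 0.5 × 1.25 × 1.63² = 1.66 mA, giving V_DS = V_DD − I_D R_D = 4.77 − 1.66 × 0.635 = 3.72 V.
V_DS = 3.72 V ≥ V_ov = 1.63 V, confirming saturation.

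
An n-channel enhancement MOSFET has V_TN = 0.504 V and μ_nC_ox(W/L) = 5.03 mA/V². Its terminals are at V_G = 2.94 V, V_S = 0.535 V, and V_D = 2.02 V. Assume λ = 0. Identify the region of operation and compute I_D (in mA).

Triode; I_D = 8.65 mA

V_GS = V_G − V_S = 2.94 − 0.535 = 2.4 V; V_DS = V_D − V_S = 2.02 − 0.535 = 1.48 V.
V_ov = V_GS − V_TN = 2.4 − 0.504 = 1.9 V.
Since V_DS = 1.48 V < V_ov = 1.9 V, the device is in the triode region.
I_D = k_n [V_ov · V_DS − ½ V_DS²] = 5.03 × [1.9 × 1.48 − 0.5 × 1.48²] = 8.65 mA.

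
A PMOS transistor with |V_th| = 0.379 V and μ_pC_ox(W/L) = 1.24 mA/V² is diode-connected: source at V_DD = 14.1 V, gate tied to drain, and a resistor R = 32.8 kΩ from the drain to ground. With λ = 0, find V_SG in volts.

V_SG = 1.18 V

With gate tied to drain, V_SG = V_SD ≥ V_SG − |V_th|, so the device is in saturation.
KCL at the drain: ½ k_p (V_SG − |V_th|)² = (V_DD − V_SG)/R.
Let x = V_SG − 0.379. Then 20.3 x² + x − 13.72 = 0, giving x = 0.797 V (positive root), so V_SG = 1.18 V.
I_D = (V_DD − V_SG)/R = (14.1 − 1.18) / 32.8 = 0.394 mA.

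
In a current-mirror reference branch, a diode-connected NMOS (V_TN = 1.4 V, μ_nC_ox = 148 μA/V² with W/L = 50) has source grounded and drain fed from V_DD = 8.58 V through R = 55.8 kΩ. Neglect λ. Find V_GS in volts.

V_GS = 1.58 V

With gate tied to drain, V_GS = V_DS ≥ V_GS − V_TN, so the device is in saturation.
k_n = μ_nC_ox · (W/L) = 7.4 mA/V².
KCL at the drain: ½ k_n (V_GS − V_TN)² = (V_DD − V_GS)/R.
Let x = V_GS − 1.4. Then 206 x² + x − 7.18 = 0, giving x = 0.184 V (positive root), so V_GS = 1.58 V.
I_D = (V_DD − V_GS)/R = (8.58 − 1.58) / 55.8 = 0.125 mA.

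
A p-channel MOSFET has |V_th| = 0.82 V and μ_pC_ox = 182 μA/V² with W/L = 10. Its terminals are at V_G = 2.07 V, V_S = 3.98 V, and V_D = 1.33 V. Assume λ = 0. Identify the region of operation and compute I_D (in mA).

Saturation; I_D = 1.08 mA

V_SG = V_S − V_G = 3.98 − 2.07 = 1.91 V; V_SD = V_S − V_D = 3.98 − 1.33 = 2.65 V.
k_p = μ_pC_ox · (W/L) = 1.82 mA/V².
V_ov = V_SG − |V_th| = 1.91 − 0.82 = 1.09 V.
Since V_SD = 2.65 V ≥ V_ov = 1.09 V, the device is in saturation.
I_D = ½ k_p V_ov² = 0.5 × 1.82 × 1.09² = 1.08 mA.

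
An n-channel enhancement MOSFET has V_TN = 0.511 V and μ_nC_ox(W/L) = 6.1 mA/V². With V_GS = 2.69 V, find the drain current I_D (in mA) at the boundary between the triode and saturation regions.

At the boundary V_DS = V_ov = V_GS − V_TN = 2.69 − 0.511 = 2.18 V.
I_D = ½ k_n V_ov² = 0.5 × 6.1 × 2.18² = 14.5 mA.

I_D = 14.5 mA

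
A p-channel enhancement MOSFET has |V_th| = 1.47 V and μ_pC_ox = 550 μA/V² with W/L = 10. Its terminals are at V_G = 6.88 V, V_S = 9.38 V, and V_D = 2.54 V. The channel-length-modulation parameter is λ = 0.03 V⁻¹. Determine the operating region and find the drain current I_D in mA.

Saturation; I_D = 3.52 mA

V_SG = V_S − V_G = 9.38 − 6.88 = 2.5 V; V_SD = V_S − V_D = 9.38 − 2.54 = 6.84 V.
k_p = μ_pC_ox · (W/L) = 5.5 mA/V².
V_ov = V_SG − |V_th| = 2.5 − 1.47 = 1.03 V.
Since V_SD = 6.84 V ≥ V_ov = 1.03 V, the device is in saturation.
I_D = ½ k_p V_ov² (1 + λ V_SD) = 0.5 × 5.5 × 1.03² × (1 + 0.03 × 6.84) = 3.52 mA.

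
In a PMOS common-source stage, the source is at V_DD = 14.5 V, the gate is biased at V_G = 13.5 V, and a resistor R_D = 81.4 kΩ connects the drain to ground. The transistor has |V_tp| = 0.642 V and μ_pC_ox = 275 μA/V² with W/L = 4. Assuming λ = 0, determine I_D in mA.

V_SG = V_DD − V_G = 14.5 − 13.5 = 1 V, so V_ov = 1 − 0.642 = 0.358 V.
k_p = μ_pC_ox · (W/L) = 1.1 mA/V².
Assume saturation: I_D = ½ k_p V_ov² = 0.5 × 1.1 × 0.358² = 0.0705 mA, giving V_SD = V_DD − I_D R_D = 14.5 − 0.0705 × 81.4 = 8.76 V.
V_SD = 8.76 V ≥ V_ov = 0.358 V, confirming saturation.

I_D = 0.0705 mA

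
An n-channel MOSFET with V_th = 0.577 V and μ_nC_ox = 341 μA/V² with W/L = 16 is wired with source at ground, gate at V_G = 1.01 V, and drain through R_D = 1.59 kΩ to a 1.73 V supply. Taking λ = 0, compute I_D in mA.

V_GS = V_G = 1.01 V, so V_ov = 1.01 − 0.577 = 0.433 V.
k_n = μ_nC_ox · (W/L) = 5.456 mA/V².
Assume saturation: I_D = ½ k_n V_ov² = 0.5 × 5.456 × 0.433² = 0.511 mA, giving V_DS = V_DD − I_D R_D = 1.73 − 0.511 × 1.59 = 0.917 V.
V_DS = 0.917 V ≥ V_ov = 0.433 V, confirming saturation.

I_D = 0.511 mA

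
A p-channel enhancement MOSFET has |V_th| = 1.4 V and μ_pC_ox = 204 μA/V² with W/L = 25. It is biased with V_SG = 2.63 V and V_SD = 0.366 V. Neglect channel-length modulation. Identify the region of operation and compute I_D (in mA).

k_p = μ_pC_ox · (W/L) = 5.1 mA/V².
V_ov = V_SG − |V_th| = 2.63 − 1.4 = 1.23 V.
Since V_SD = 0.366 V < V_ov = 1.23 V, the device is in the triode region.
I_D = k_p [V_ov · V_SD − ½ V_SD²] = 5.1 × [1.23 × 0.366 − 0.5 × 0.366²] = 1.95 mA.

Triode; I_D = 1.95 mA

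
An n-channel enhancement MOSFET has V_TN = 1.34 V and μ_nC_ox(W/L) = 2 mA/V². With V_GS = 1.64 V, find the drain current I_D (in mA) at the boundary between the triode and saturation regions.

At the boundary V_DS = V_ov = V_GS − V_TN = 1.64 − 1.34 = 0.3 V.
I_D = ½ k_n V_ov² = 0.5 × 2 × 0.3² = 0.09 mA.

I_D = 0.0900 mA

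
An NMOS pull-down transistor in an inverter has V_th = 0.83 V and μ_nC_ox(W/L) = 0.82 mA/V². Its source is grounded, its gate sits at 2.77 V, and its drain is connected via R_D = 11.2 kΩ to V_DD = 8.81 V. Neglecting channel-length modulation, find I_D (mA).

I_D = 0.738 mA

V_GS = V_G = 2.77 V, so V_ov = 2.77 − 0.83 = 1.94 V.
Assume saturation: I_D = ½ k_n V_ov² = 0.5 × 0.82 × 1.94² = 1.54 mA, giving V_DS = V_DD − I_D R_D = 8.81 − 1.54 × 11.2 = -8.47 V.
But -8.47 V < V_ov = 1.94 V, so the device is actually in triode.
In triode I_D = k_n[V_ov V_DS − ½ V_DS²] and I_D = (V_DD − V_DS)/R_D. Equating: 4.59 V_DS² − 18.82 V_DS + 8.81 = 0, giving V_DS = 0.539 V (the root below V_ov).
I_D = (8.81 − 0.539) / 11.2 = 0.738 mA.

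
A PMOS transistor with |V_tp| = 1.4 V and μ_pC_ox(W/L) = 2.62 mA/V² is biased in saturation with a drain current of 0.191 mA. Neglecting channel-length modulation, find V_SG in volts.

In saturation I_D = ½ k_p (V_SG − |V_tp|)², so V_SG − |V_tp| = √(2 I_D / k_p) = √(2 × 0.191 / 2.62) = 0.382 V.
V_SG = 1.4 + 0.382 = 1.78 V.

V_SG = 1.78 V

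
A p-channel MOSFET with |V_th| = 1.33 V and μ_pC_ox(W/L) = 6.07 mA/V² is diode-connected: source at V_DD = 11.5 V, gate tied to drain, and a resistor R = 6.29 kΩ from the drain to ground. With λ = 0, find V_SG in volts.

V_SG = 2.03 V

With gate tied to drain, V_SG = V_SD ≥ V_SG − |V_th|, so the device is in saturation.
KCL at the drain: ½ k_p (V_SG − |V_th|)² = (V_DD − V_SG)/R.
Let x = V_SG − 1.33. Then 19.1 x² + x − 10.17 = 0, giving x = 0.704 V (positive root), so V_SG = 2.03 V.
I_D = (V_DD − V_SG)/R = (11.5 − 2.03) / 6.29 = 1.5 mA.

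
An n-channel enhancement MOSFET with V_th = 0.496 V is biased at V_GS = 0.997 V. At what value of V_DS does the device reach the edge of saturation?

V_DS,sat = 0.501 V

The boundary between triode and saturation is V_DS = V_GS − V_th = V_ov.
V_ov = 0.997 − 0.496 = 0.501 V.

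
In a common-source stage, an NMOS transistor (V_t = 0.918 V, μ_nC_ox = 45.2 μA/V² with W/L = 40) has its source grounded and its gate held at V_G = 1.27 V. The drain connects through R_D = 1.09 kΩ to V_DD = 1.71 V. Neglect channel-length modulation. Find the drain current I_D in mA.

I_D = 0.112 mA

V_GS = V_G = 1.27 V, so V_ov = 1.27 − 0.918 = 0.352 V.
k_n = μ_nC_ox · (W/L) = 1.808 mA/V².
Assume saturation: I_D = ½ k_n V_ov² = 0.5 × 1.808 × 0.352² = 0.112 mA, giving V_DS = V_DD − I_D R_D = 1.71 − 0.112 × 1.09 = 1.59 V.
V_DS = 1.59 V ≥ V_ov = 0.352 V, confirming saturation.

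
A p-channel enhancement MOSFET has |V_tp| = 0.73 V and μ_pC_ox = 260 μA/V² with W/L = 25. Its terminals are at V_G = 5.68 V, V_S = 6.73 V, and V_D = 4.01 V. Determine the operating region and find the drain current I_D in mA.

Saturation; I_D = 0.333 mA

V_SG = V_S − V_G = 6.73 − 5.68 = 1.05 V; V_SD = V_S − V_D = 6.73 − 4.01 = 2.72 V.
k_p = μ_pC_ox · (W/L) = 6.5 mA/V².
V_ov = V_SG − |V_tp| = 1.05 − 0.73 = 0.32 V.
Since V_SD = 2.72 V ≥ V_ov = 0.32 V, the device is in saturation.
I_D = ½ k_p V_ov² = 0.5 × 6.5 × 0.32² = 0.333 mA.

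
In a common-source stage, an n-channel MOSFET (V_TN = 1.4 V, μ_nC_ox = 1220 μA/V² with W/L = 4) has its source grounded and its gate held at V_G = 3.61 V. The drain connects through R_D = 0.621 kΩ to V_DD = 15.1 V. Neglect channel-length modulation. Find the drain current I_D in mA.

I_D = 11.9 mA

V_GS = V_G = 3.61 V, so V_ov = 3.61 − 1.4 = 2.21 V.
k_n = μ_nC_ox · (W/L) = 4.88 mA/V².
Assume saturation: I_D = ½ k_n V_ov² = 0.5 × 4.88 × 2.21² = 11.9 mA, giving V_DS = V_DD − I_D R_D = 15.1 − 11.9 × 0.621 = 7.7 V.
V_DS = 7.7 V ≥ V_ov = 2.21 V, confirming saturation.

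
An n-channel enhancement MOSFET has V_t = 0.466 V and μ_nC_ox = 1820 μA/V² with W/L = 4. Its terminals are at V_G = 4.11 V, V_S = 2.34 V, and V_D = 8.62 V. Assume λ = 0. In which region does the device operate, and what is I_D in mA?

V_GS = V_G − V_S = 4.11 − 2.34 = 1.77 V; V_DS = V_D − V_S = 8.62 − 2.34 = 6.28 V.
k_n = μ_nC_ox · (W/L) = 7.28 mA/V².
V_ov = V_GS − V_t = 1.77 − 0.466 = 1.3 V.
Since V_DS = 6.28 V ≥ V_ov = 1.3 V, the device is in saturation.
I_D = ½ k_n V_ov² = 0.5 × 7.28 × 1.3² = 6.19 mA.

Saturation; I_D = 6.19 mA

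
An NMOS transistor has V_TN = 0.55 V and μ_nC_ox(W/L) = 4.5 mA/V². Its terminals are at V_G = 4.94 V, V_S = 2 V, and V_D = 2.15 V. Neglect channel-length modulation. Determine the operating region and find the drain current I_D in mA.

Triode; I_D = 1.56 mA

V_GS = V_G − V_S = 4.94 − 2 = 2.94 V; V_DS = V_D − V_S = 2.15 − 2 = 0.15 V.
V_ov = V_GS − V_TN = 2.94 − 0.55 = 2.39 V.
Since V_DS = 0.15 V < V_ov = 2.39 V, the device is in the triode region.
I_D = k_n [V_ov · V_DS − ½ V_DS²] = 4.5 × [2.39 × 0.15 − 0.5 × 0.15²] = 1.56 mA.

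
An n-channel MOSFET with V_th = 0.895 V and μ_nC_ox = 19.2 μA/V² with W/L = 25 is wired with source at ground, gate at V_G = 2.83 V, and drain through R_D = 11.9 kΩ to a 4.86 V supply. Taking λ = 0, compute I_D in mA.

V_GS = V_G = 2.83 V, so V_ov = 2.83 − 0.895 = 1.94 V.
k_n = μ_nC_ox · (W/L) = 0.48 mA/V².
Assume saturation: I_D = ½ k_n V_ov² = 0.5 × 0.48 × 1.94² = 0.899 mA, giving V_DS = V_DD − I_D R_D = 4.86 − 0.899 × 11.9 = -5.83 V.
But -5.83 V < V_ov = 1.94 V, so the device is actually in triode.
In triode I_D = k_n[V_ov V_DS − ½ V_DS²] and I_D = (V_DD − V_DS)/R_D. Equating: 2.86 V_DS² − 12.05 V_DS + 4.86 = 0, giving V_DS = 0.452 V (the root below V_ov).
I_D = (4.86 − 0.452) / 11.9 = 0.37 mA.

I_D = 0.370 mA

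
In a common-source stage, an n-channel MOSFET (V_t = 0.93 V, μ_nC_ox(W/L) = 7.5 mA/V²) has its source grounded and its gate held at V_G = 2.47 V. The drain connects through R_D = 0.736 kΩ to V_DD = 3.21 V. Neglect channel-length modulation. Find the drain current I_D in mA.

V_GS = V_G = 2.47 V, so V_ov = 2.47 − 0.93 = 1.54 V.
Assume saturation: I_D = ½ k_n V_ov² = 0.5 × 7.5 × 1.54² = 8.89 mA, giving V_DS = V_DD − I_D R_D = 3.21 − 8.89 × 0.736 = -3.34 V.
But -3.34 V < V_ov = 1.54 V, so the device is actually in triode.
In triode I_D = k_n[V_ov V_DS − ½ V_DS²] and I_D = (V_DD − V_DS)/R_D. Equating: 2.76 V_DS² − 9.501 V_DS + 3.21 = 0, giving V_DS = 0.38 V (the root below V_ov).
I_D = (3.21 − 0.38) / 0.736 = 3.85 mA.

I_D = 3.85 mA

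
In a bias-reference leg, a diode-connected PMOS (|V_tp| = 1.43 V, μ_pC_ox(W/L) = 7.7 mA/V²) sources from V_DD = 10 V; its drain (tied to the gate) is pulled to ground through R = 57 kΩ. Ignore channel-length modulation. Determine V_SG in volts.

With gate tied to drain, V_SG = V_SD ≥ V_SG − |V_tp|, so the device is in saturation.
KCL at the drain: ½ k_p (V_SG − |V_tp|)² = (V_DD − V_SG)/R.
Let x = V_SG − 1.43. Then 219 x² + x − 8.57 = 0, giving x = 0.195 V (positive root), so V_SG = 1.63 V.
I_D = (V_DD − V_SG)/R = (10 − 1.63) / 57 = 0.147 mA.

V_SG = 1.63 V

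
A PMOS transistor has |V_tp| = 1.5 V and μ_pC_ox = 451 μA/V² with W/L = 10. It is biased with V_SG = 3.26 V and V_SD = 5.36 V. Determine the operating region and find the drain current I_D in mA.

k_p = μ_pC_ox · (W/L) = 4.51 mA/V².
V_ov = V_SG − |V_tp| = 3.26 − 1.5 = 1.76 V.
Since V_SD = 5.36 V ≥ V_ov = 1.76 V, the device is in saturation.
I_D = ½ k_p V_ov² = 0.5 × 4.51 × 1.76² = 6.99 mA.

Saturation; I_D = 6.99 mA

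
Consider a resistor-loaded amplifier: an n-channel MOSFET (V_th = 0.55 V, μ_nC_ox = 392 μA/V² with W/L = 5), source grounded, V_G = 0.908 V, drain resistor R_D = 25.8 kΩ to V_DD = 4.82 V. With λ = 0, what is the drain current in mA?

I_D = 0.126 mA

V_GS = V_G = 0.908 V, so V_ov = 0.908 − 0.55 = 0.358 V.
k_n = μ_nC_ox · (W/L) = 1.96 mA/V².
Assume saturation: I_D = ½ k_n V_ov² = 0.5 × 1.96 × 0.358² = 0.126 mA, giving V_DS = V_DD − I_D R_D = 4.82 − 0.126 × 25.8 = 1.58 V.
V_DS = 1.58 V ≥ V_ov = 0.358 V, confirming saturation.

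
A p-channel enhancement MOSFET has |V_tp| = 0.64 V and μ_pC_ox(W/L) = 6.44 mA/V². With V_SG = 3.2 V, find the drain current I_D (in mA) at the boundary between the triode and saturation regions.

At the boundary V_SD = V_ov = V_SG − |V_tp| = 3.2 − 0.64 = 2.56 V.
I_D = ½ k_p V_ov² = 0.5 × 6.44 × 2.56² = 21.1 mA.

I_D = 21.1 mA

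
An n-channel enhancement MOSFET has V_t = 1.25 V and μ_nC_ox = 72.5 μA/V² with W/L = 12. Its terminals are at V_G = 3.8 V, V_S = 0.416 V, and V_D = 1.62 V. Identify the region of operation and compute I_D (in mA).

Triode; I_D = 1.60 mA

V_GS = V_G − V_S = 3.8 − 0.416 = 3.38 V; V_DS = V_D − V_S = 1.62 − 0.416 = 1.2 V.
k_n = μ_nC_ox · (W/L) = 0.87 mA/V².
V_ov = V_GS − V_t = 3.38 − 1.25 = 2.13 V.
Since V_DS = 1.2 V < V_ov = 2.13 V, the device is in the triode region.
I_D = k_n [V_ov · V_DS − ½ V_DS²] = 0.87 × [2.13 × 1.2 − 0.5 × 1.2²] = 1.6 mA.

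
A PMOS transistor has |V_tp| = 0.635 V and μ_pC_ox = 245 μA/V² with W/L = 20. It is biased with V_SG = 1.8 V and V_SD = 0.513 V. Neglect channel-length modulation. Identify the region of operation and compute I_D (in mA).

k_p = μ_pC_ox · (W/L) = 4.9 mA/V².
V_ov = V_SG − |V_tp| = 1.8 − 0.635 = 1.17 V.
Since V_SD = 0.513 V < V_ov = 1.17 V, the device is in the triode region.
I_D = k_p [V_ov · V_SD − ½ V_SD²] = 4.9 × [1.17 × 0.513 − 0.5 × 0.513²] = 2.28 mA.

Triode; I_D = 2.28 mA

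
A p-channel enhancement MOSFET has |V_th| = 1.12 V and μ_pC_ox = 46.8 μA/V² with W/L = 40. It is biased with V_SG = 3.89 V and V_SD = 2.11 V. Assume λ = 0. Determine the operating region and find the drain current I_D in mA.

Triode; I_D = 6.77 mA

k_p = μ_pC_ox · (W/L) = 1.872 mA/V².
V_ov = V_SG − |V_th| = 3.89 − 1.12 = 2.77 V.
Since V_SD = 2.11 V < V_ov = 2.77 V, the device is in the triode region.
I_D = k_p [V_ov · V_SD − ½ V_SD²] = 1.872 × [2.77 × 2.11 − 0.5 × 2.11²] = 6.77 mA.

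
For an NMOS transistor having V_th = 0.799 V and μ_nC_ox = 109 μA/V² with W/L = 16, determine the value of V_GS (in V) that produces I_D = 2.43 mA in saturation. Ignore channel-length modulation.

k_n = μ_nC_ox · (W/L) = 1.744 mA/V².
In saturation I_D = ½ k_n (V_GS − V_th)², so V_GS − V_th = √(2 I_D / k_n) = √(2 × 2.43 / 1.744) = 1.67 V.
V_GS = 0.799 + 1.67 = 2.47 V.

V_GS = 2.47 V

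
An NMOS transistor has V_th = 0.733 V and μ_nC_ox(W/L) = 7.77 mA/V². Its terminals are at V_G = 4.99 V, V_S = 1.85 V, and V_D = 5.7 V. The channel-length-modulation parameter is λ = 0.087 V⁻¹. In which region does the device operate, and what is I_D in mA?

V_GS = V_G − V_S = 4.99 − 1.85 = 3.14 V; V_DS = V_D − V_S = 5.7 − 1.85 = 3.85 V.
V_ov = V_GS − V_th = 3.14 − 0.733 = 2.41 V.
Since V_DS = 3.85 V ≥ V_ov = 2.41 V, the device is in saturation.
I_D = ½ k_n V_ov² (1 + λ V_DS) = 0.5 × 7.77 × 2.41² × (1 + 0.087 × 3.85) = 30 mA.

Saturation; I_D = 30.0 mA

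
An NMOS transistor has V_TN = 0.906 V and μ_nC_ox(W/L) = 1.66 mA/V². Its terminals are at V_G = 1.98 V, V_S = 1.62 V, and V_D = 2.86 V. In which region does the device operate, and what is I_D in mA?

V_GS = V_G − V_S = 1.98 − 1.62 = 0.36 V; V_DS = V_D − V_S = 2.86 − 1.62 = 1.24 V.
V_GS = 0.36 V < V_TN = 0.906 V, so the transistor is in cutoff.

Cutoff; I_D = 0 mA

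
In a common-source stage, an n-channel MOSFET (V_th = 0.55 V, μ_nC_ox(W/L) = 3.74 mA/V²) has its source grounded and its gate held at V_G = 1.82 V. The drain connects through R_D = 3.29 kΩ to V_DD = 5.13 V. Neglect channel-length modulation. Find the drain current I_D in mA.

I_D = 1.45 mA

V_GS = V_G = 1.82 V, so V_ov = 1.82 − 0.55 = 1.27 V.
Assume saturation: I_D = ½ k_n V_ov² = 0.5 × 3.74 × 1.27² = 3.02 mA, giving V_DS = V_DD − I_D R_D = 5.13 − 3.02 × 3.29 = -4.79 V.
But -4.79 V < V_ov = 1.27 V, so the device is actually in triode.
In triode I_D = k_n[V_ov V_DS − ½ V_DS²] and I_D = (V_DD − V_DS)/R_D. Equating: 6.15 V_DS² − 16.63 V_DS + 5.13 = 0, giving V_DS = 0.355 V (the root below V_ov).
I_D = (5.13 − 0.355) / 3.29 = 1.45 mA.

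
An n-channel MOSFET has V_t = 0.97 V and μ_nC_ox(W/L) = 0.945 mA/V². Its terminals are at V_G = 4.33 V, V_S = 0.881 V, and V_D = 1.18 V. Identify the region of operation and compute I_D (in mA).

Triode; I_D = 0.658 mA

V_GS = V_G − V_S = 4.33 − 0.881 = 3.45 V; V_DS = V_D − V_S = 1.18 − 0.881 = 0.299 V.
V_ov = V_GS − V_t = 3.45 − 0.97 = 2.48 V.
Since V_DS = 0.299 V < V_ov = 2.48 V, the device is in the triode region.
I_D = k_n [V_ov · V_DS − ½ V_DS²] = 0.945 × [2.48 × 0.299 − 0.5 × 0.299²] = 0.658 mA.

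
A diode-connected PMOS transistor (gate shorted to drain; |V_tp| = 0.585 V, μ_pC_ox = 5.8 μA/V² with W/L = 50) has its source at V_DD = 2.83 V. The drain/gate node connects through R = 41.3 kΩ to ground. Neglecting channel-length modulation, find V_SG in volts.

With gate tied to drain, V_SG = V_SD ≥ V_SG − |V_tp|, so the device is in saturation.
k_p = μ_pC_ox · (W/L) = 0.29 mA/V².
KCL at the drain: ½ k_p (V_SG − |V_tp|)² = (V_DD − V_SG)/R.
Let x = V_SG − 0.585. Then 5.99 x² + x − 2.245 = 0, giving x = 0.534 V (positive root), so V_SG = 1.12 V.
I_D = (V_DD − V_SG)/R = (2.83 − 1.12) / 41.3 = 0.0414 mA.

V_SG = 1.12 V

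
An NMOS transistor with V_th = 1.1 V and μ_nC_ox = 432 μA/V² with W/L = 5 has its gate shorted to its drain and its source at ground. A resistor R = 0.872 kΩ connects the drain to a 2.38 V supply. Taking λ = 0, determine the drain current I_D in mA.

I_D = 0.608 mA

With gate tied to drain, V_GS = V_DS ≥ V_GS − V_th, so the device is in saturation.
k_n = μ_nC_ox · (W/L) = 2.16 mA/V².
KCL at the drain: ½ k_n (V_GS − V_th)² = (V_DD − V_GS)/R.
Let x = V_GS − 1.1. Then 0.942 x² + x − 1.28 = 0, giving x = 0.75 V (positive root), so V_GS = 1.85 V.
I_D = (V_DD − V_GS)/R = (2.38 − 1.85) / 0.872 = 0.608 mA.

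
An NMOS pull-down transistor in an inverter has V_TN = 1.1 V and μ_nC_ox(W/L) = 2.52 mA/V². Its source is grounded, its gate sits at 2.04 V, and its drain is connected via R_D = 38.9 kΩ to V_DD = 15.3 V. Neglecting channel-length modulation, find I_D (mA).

I_D = 0.389 mA

V_GS = V_G = 2.04 V, so V_ov = 2.04 − 1.1 = 0.94 V.
Assume saturation: I_D = ½ k_n V_ov² = 0.5 × 2.52 × 0.94² = 1.11 mA, giving V_DS = V_DD − I_D R_D = 15.3 − 1.11 × 38.9 = -28 V.
But -28 V < V_ov = 0.94 V, so the device is actually in triode.
In triode I_D = k_n[V_ov V_DS − ½ V_DS²] and I_D = (V_DD − V_DS)/R_D. Equating: 49 V_DS² − 93.15 V_DS + 15.3 = 0, giving V_DS = 0.182 V (the root below V_ov).
I_D = (15.3 − 0.182) / 38.9 = 0.389 mA.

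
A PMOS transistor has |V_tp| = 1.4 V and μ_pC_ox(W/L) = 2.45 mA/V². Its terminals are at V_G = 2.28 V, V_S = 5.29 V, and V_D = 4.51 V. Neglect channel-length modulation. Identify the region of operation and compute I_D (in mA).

Triode; I_D = 2.33 mA

V_SG = V_S − V_G = 5.29 − 2.28 = 3.01 V; V_SD = V_S − V_D = 5.29 − 4.51 = 0.78 V.
V_ov = V_SG − |V_tp| = 3.01 − 1.4 = 1.61 V.
Since V_SD = 0.78 V < V_ov = 1.61 V, the device is in the triode region.
I_D = k_p [V_ov · V_SD − ½ V_SD²] = 2.45 × [1.61 × 0.78 − 0.5 × 0.78²] = 2.33 mA.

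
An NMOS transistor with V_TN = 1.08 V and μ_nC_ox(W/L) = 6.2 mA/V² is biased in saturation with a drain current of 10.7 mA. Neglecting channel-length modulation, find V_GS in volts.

In saturation I_D = ½ k_n (V_GS − V_TN)², so V_GS − V_TN = √(2 I_D / k_n) = √(2 × 10.7 / 6.2) = 1.86 V.
V_GS = 1.08 + 1.86 = 2.94 V.

V_GS = 2.94 V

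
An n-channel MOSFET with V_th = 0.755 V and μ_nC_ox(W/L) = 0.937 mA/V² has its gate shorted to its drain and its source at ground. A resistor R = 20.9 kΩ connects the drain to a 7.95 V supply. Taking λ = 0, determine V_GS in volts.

V_GS = 1.56 V

With gate tied to drain, V_GS = V_DS ≥ V_GS − V_th, so the device is in saturation.
KCL at the drain: ½ k_n (V_GS − V_th)² = (V_DD − V_GS)/R.
Let x = V_GS − 0.755. Then 9.79 x² + x − 7.195 = 0, giving x = 0.808 V (positive root), so V_GS = 1.56 V.
I_D = (V_DD − V_GS)/R = (7.95 − 1.56) / 20.9 = 0.306 mA.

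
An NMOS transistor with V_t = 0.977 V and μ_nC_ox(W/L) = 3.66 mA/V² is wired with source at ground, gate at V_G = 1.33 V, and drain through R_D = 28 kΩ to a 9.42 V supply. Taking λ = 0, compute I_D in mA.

V_GS = V_G = 1.33 V, so V_ov = 1.33 − 0.977 = 0.353 V.
Assume saturation: I_D = ½ k_n V_ov² = 0.5 × 3.66 × 0.353² = 0.228 mA, giving V_DS = V_DD − I_D R_D = 9.42 − 0.228 × 28 = 3.04 V.
V_DS = 3.04 V ≥ V_ov = 0.353 V, confirming saturation.

I_D = 0.228 mA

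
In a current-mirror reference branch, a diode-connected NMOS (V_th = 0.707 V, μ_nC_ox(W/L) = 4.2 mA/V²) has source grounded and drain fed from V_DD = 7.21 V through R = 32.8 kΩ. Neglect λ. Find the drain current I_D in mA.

With gate tied to drain, V_GS = V_DS ≥ V_GS − V_th, so the device is in saturation.
KCL at the drain: ½ k_n (V_GS − V_th)² = (V_DD − V_GS)/R.
Let x = V_GS − 0.707. Then 68.9 x² + x − 6.503 = 0, giving x = 0.3 V (positive root), so V_GS = 1.01 V.
I_D = (V_DD − V_GS)/R = (7.21 − 1.01) / 32.8 = 0.189 mA.

I_D = 0.189 mA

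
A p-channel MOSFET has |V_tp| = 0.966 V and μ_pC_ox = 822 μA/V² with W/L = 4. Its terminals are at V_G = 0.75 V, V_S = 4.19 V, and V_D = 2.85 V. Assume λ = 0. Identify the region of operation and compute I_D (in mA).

V_SG = V_S − V_G = 4.19 − 0.75 = 3.44 V; V_SD = V_S − V_D = 4.19 − 2.85 = 1.34 V.
k_p = μ_pC_ox · (W/L) = 3.288 mA/V².
V_ov = V_SG − |V_tp| = 3.44 − 0.966 = 2.47 V.
Since V_SD = 1.34 V < V_ov = 2.47 V, the device is in the triode region.
I_D = k_p [V_ov · V_SD − ½ V_SD²] = 3.288 × [2.47 × 1.34 − 0.5 × 1.34²] = 7.95 mA.

Triode; I_D = 7.95 mA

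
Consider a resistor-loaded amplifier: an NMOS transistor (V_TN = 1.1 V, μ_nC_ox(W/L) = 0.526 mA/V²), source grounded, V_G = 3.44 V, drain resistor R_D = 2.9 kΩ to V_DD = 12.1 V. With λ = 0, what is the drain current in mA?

I_D = 1.44 mA

V_GS = V_G = 3.44 V, so V_ov = 3.44 − 1.1 = 2.34 V.
Assume saturation: I_D = ½ k_n V_ov² = 0.5 × 0.526 × 2.34² = 1.44 mA, giving V_DS = V_DD − I_D R_D = 12.1 − 1.44 × 2.9 = 7.92 V.
V_DS = 7.92 V ≥ V_ov = 2.34 V, confirming saturation.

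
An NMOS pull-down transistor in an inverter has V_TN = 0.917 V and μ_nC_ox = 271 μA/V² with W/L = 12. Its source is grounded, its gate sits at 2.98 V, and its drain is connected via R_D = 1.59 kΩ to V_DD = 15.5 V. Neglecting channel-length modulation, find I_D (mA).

V_GS = V_G = 2.98 V, so V_ov = 2.98 − 0.917 = 2.06 V.
k_n = μ_nC_ox · (W/L) = 3.252 mA/V².
Assume saturation: I_D = ½ k_n V_ov² = 0.5 × 3.252 × 2.06² = 6.92 mA, giving V_DS = V_DD − I_D R_D = 15.5 − 6.92 × 1.59 = 4.5 V.
V_DS = 4.5 V ≥ V_ov = 2.06 V, confirming saturation.

I_D = 6.92 mA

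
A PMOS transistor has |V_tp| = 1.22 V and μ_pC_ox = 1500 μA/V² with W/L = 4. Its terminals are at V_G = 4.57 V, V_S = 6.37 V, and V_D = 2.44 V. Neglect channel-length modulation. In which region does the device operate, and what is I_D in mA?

V_SG = V_S − V_G = 6.37 − 4.57 = 1.8 V; V_SD = V_S − V_D = 6.37 − 2.44 = 3.93 V.
k_p = μ_pC_ox · (W/L) = 6 mA/V².
V_ov = V_SG − |V_tp| = 1.8 − 1.22 = 0.58 V.
Since V_SD = 3.93 V ≥ V_ov = 0.58 V, the device is in saturation.
I_D = ½ k_p V_ov² = 0.5 × 6 × 0.58² = 1.01 mA.

Saturation; I_D = 1.01 mA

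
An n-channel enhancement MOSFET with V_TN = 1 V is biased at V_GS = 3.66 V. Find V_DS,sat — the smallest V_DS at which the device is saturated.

The boundary between triode and saturation is V_DS = V_GS − V_TN = V_ov.
V_ov = 3.66 − 1 = 2.66 V.

V_DS,sat = 2.66 V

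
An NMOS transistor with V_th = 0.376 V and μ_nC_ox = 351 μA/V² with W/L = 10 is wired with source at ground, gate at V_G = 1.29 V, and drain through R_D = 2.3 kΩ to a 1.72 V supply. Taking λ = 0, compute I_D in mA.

V_GS = V_G = 1.29 V, so V_ov = 1.29 − 0.376 = 0.914 V.
k_n = μ_nC_ox · (W/L) = 3.51 mA/V².
Assume saturation: I_D = ½ k_n V_ov² = 0.5 × 3.51 × 0.914² = 1.47 mA, giving V_DS = V_DD − I_D R_D = 1.72 − 1.47 × 2.3 = -1.65 V.
But -1.65 V < V_ov = 0.914 V, so the device is actually in triode.
In triode I_D = k_n[V_ov V_DS − ½ V_DS²] and I_D = (V_DD − V_DS)/R_D. Equating: 4.04 V_DS² − 8.379 V_DS + 1.72 = 0, giving V_DS = 0.231 V (the root below V_ov).
I_D = (1.72 − 0.231) / 2.3 = 0.647 mA.

I_D = 0.647 mA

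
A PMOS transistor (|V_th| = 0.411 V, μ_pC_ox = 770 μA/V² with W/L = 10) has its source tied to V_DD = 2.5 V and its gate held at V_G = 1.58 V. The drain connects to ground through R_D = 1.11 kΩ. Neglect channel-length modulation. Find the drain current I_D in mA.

I_D = 0.997 mA

V_SG = V_DD − V_G = 2.5 − 1.58 = 0.92 V, so V_ov = 0.92 − 0.411 = 0.509 V.
k_p = μ_pC_ox · (W/L) = 7.7 mA/V².
Assume saturation: I_D = ½ k_p V_ov² = 0.5 × 7.7 × 0.509² = 0.997 mA, giving V_SD = V_DD − I_D R_D = 2.5 − 0.997 × 1.11 = 1.39 V.
V_SD = 1.39 V ≥ V_ov = 0.509 V, confirming saturation.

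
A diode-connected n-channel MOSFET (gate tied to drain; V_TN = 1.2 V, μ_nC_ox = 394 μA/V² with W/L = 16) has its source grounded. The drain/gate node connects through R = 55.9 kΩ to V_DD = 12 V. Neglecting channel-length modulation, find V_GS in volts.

With gate tied to drain, V_GS = V_DS ≥ V_GS − V_TN, so the device is in saturation.
k_n = μ_nC_ox · (W/L) = 6.304 mA/V².
KCL at the drain: ½ k_n (V_GS − V_TN)² = (V_DD − V_GS)/R.
Let x = V_GS − 1.2. Then 176 x² + x − 10.8 = 0, giving x = 0.245 V (positive root), so V_GS = 1.44 V.
I_D = (V_DD − V_GS)/R = (12 − 1.44) / 55.9 = 0.189 mA.

V_GS = 1.44 V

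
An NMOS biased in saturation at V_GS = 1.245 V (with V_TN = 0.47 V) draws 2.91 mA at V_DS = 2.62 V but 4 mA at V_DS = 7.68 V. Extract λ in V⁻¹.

λ = 0.0918 V⁻¹

With V_GS fixed, I_D ∝ (1 + λ V_DS) in saturation, so I_D2/I_D1 = (1 + λ V_DS2)/(1 + λ V_DS1).
4/2.91 = 1.375 = (1 + 7.68 λ)/(1 + 2.62 λ).
Solving: λ (I_D1 V_DS2 − I_D2 V_DS1) = I_D2 − I_D1, so λ = (4 − 2.91) / (2.91 × 7.68 − 4 × 2.62) = 1.09 / 11.9 = 0.0918 V⁻¹.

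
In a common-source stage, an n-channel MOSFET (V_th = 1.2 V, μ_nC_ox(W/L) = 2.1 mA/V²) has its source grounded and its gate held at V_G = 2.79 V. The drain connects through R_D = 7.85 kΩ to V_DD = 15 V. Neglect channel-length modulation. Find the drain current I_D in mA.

I_D = 1.82 mA

V_GS = V_G = 2.79 V, so V_ov = 2.79 − 1.2 = 1.59 V.
Assume saturation: I_D = ½ k_n V_ov² = 0.5 × 2.1 × 1.59² = 2.65 mA, giving V_DS = V_DD − I_D R_D = 15 − 2.65 × 7.85 = -5.84 V.
But -5.84 V < V_ov = 1.59 V, so the device is actually in triode.
In triode I_D = k_n[V_ov V_DS − ½ V_DS²] and I_D = (V_DD − V_DS)/R_D. Equating: 8.24 V_DS² − 27.21 V_DS + 15 = 0, giving V_DS = 0.699 V (the root below V_ov).
I_D = (15 − 0.699) / 7.85 = 1.82 mA.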